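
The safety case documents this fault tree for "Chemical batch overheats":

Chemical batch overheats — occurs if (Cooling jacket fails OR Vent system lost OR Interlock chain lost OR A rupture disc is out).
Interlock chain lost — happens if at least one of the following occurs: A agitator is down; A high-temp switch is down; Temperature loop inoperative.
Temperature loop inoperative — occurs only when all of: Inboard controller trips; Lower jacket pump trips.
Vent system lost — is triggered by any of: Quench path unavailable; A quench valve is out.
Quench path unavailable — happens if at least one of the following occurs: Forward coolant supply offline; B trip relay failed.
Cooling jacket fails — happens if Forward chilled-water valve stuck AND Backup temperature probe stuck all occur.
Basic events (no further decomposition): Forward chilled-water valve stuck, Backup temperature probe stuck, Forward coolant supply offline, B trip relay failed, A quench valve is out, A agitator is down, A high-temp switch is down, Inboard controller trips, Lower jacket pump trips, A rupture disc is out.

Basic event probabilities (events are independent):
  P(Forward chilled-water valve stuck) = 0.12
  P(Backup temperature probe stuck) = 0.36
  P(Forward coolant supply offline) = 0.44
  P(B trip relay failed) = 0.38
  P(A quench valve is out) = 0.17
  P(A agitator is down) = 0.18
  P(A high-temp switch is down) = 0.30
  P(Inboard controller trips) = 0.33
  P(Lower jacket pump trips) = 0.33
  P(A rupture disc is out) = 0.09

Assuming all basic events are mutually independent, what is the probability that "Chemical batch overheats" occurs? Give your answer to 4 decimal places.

P(Cooling jacket fails) [AND] = 0.12 × 0.36 = 0.043200
P(Quench path unavailable) [OR] = 1 − (1−0.44) × (1−0.38) = 0.652800
P(Vent system lost) [OR] = 1 − (1−0.652800) × (1−0.17) = 0.711824
P(Temperature loop inoperative) [AND] = 0.33 × 0.33 = 0.108900
P(Interlock chain lost) [OR] = 1 − (1−0.18) × (1−0.30) × (1−0.108900) = 0.488509
P(Chemical batch overheats) [OR] = 1 − (1−0.043200) × (1−0.711824) × (1−0.488509) × (1−0.09) = 0.871661
Rounded to 4 decimal places: P(Chemical batch overheats) ≈ 0.8717.

0.8717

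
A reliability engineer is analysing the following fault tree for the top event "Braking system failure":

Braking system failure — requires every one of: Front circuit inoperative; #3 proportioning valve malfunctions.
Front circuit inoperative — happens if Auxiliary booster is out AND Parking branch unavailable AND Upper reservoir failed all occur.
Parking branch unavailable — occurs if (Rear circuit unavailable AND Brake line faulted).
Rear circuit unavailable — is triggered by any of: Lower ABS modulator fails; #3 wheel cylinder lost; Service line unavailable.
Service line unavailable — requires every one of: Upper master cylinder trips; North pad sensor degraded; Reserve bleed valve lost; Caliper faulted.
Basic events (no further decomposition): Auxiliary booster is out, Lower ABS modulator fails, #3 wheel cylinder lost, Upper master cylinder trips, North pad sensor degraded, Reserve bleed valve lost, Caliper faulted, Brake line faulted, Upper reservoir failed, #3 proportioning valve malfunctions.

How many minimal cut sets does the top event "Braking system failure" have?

Service line unavailable [AND]: one cut set from each child combined → 1 × 1 × 1 × 1 = 1 cut set(s).
Rear circuit unavailable [OR]: union of children's cut sets → 3 cut set(s).
Parking branch unavailable [AND]: one cut set from each child combined → 3 × 1 = 3 cut set(s).
Front circuit inoperative [AND]: one cut set from each child combined → 1 × 3 × 1 = 3 cut set(s).
Braking system failure [AND]: one cut set from each child combined → 3 × 1 = 3 cut set(s).
Minimal cut sets: {#3 proportioning valve malfunctions, Auxiliary booster is out, Brake line faulted, Lower ABS modulator fails, Upper reservoir failed}; {#3 proportioning valve malfunctions, #3 wheel cylinder lost, Auxiliary booster is out, Brake line faulted, Upper reservoir failed}; {#3 proportioning valve malfunctions, Auxiliary booster is out, Brake line faulted, Caliper faulted, North pad sensor degraded, Reserve bleed valve lost, Upper master cylinder trips, Upper reservoir failed}.

3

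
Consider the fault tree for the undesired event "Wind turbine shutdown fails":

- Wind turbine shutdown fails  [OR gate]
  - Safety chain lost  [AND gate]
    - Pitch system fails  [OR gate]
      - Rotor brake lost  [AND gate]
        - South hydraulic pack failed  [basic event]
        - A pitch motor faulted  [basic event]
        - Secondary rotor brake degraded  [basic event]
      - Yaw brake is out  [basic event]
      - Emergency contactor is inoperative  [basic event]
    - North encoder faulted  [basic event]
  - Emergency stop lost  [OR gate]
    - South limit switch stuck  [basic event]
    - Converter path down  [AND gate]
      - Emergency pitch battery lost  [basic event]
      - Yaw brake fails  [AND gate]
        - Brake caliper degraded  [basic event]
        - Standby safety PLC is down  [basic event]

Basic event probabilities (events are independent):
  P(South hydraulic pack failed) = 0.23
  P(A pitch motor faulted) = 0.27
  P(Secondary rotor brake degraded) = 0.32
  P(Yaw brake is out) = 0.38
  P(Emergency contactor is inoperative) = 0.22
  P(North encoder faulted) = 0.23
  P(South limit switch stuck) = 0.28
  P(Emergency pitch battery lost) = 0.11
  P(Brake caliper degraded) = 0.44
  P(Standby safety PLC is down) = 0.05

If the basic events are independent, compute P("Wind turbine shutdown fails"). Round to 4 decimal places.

P(Rotor brake lost) [AND] = 0.23 × 0.27 × 0.32 = 0.019872
P(Pitch system fails) [OR] = 1 − (1−0.019872) × (1−0.38) × (1−0.22) = 0.526010
P(Safety chain lost) [AND] = 0.526010 × 0.23 = 0.120982
P(Yaw brake fails) [AND] = 0.44 × 0.05 = 0.022000
P(Converter path down) [AND] = 0.11 × 0.022000 = 0.002420
P(Emergency stop lost) [OR] = 1 − (1−0.28) × (1−0.002420) = 0.281742
P(Wind turbine shutdown fails) [OR] = 1 − (1−0.120982) × (1−0.281742) = 0.368638
Rounded to 4 decimal places: P(Wind turbine shutdown fails) ≈ 0.3686.

0.3686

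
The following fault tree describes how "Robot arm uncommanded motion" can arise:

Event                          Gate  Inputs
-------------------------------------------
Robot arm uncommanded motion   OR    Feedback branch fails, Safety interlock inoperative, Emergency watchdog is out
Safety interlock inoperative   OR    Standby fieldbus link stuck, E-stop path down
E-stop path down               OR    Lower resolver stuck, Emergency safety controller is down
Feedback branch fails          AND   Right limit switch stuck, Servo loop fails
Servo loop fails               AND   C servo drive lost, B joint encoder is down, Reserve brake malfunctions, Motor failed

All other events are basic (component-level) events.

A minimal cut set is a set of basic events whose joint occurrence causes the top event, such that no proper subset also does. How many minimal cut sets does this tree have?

Servo loop fails [AND]: one cut set from each child combined → 1 × 1 × 1 × 1 = 1 cut set(s).
Feedback branch fails [AND]: one cut set from each child combined → 1 × 1 = 1 cut set(s).
E-stop path down [OR]: union of children's cut sets → 2 cut set(s).
Safety interlock inoperative [OR]: union of children's cut sets → 3 cut set(s).
Robot arm uncommanded motion [OR]: union of children's cut sets → 5 cut set(s).
Minimal cut sets: {B joint encoder is down, C servo drive lost, Motor failed, Reserve brake malfunctions, Right limit switch stuck}; {Standby fieldbus link stuck}; {Lower resolver stuck}; {Emergency safety controller is down}; {Emergency watchdog is out}.

5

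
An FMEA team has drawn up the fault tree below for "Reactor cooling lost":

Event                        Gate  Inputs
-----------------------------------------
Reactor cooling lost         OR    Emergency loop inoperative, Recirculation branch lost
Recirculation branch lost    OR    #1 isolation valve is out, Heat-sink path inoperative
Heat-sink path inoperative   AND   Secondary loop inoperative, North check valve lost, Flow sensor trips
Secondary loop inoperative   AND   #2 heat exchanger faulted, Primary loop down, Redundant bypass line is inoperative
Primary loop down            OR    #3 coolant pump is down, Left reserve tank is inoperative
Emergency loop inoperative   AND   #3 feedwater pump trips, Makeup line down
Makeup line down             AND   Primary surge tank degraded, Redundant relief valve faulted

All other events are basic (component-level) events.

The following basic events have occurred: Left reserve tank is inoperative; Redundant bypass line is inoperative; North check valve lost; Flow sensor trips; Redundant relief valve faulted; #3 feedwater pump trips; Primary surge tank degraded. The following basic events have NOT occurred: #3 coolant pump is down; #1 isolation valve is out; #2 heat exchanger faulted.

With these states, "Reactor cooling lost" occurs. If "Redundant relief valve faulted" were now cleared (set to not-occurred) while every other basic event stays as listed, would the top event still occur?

No

Counterfactual: set "Redundant relief valve faulted" to not occurred.
Makeup line down [AND]: Primary surge tank degraded=occurs, Redundant relief valve faulted=not → not all inputs occur → does not occur.
Emergency loop inoperative [AND]: #3 feedwater pump trips=occurs, Makeup line down=not → not all inputs occur → does not occur.
Primary loop down [OR]: #3 coolant pump is down=not, Left reserve tank is inoperative=occurs → at least one input occurs → occurs.
Secondary loop inoperative [AND]: #2 heat exchanger faulted=not, Primary loop down=occurs, Redundant bypass line is inoperative=occurs → not all inputs occur → does not occur.
Heat-sink path inoperative [AND]: Secondary loop inoperative=not, North check valve lost=occurs, Flow sensor trips=occurs → not all inputs occur → does not occur.
Recirculation branch lost [OR]: #1 isolation valve is out=not, Heat-sink path inoperative=not → no input occurs → does not occur.
Reactor cooling lost [OR]: Emergency loop inoperative=not, Recirculation branch lost=not → no input occurs → does not occur.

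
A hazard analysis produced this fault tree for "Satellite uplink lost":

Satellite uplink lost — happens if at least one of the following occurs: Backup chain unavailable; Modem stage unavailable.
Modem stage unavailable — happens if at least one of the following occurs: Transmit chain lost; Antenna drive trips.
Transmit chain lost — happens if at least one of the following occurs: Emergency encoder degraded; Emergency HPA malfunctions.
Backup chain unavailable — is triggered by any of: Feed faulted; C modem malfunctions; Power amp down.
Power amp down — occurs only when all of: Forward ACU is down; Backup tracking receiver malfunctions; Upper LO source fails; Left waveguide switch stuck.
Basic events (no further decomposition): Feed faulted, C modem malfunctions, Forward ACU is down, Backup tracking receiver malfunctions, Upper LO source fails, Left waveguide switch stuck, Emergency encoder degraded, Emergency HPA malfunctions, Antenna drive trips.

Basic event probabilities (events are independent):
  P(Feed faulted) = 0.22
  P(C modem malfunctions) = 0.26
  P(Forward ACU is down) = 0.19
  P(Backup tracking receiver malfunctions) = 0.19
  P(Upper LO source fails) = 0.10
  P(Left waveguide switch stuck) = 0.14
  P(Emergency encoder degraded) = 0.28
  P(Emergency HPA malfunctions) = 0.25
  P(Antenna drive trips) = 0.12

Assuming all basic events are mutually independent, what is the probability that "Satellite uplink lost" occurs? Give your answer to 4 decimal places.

P(Power amp down) [AND] = 0.19 × 0.19 × 0.10 × 0.14 = 0.000505
P(Backup chain unavailable) [OR] = 1 − (1−0.22) × (1−0.26) × (1−0.000505) = 0.423091
P(Transmit chain lost) [OR] = 1 − (1−0.28) × (1−0.25) = 0.460000
P(Modem stage unavailable) [OR] = 1 − (1−0.460000) × (1−0.12) = 0.524800
P(Satellite uplink lost) [OR] = 1 − (1−0.423091) × (1−0.524800) = 0.725853
Rounded to 4 decimal places: P(Satellite uplink lost) ≈ 0.7259.

0.7259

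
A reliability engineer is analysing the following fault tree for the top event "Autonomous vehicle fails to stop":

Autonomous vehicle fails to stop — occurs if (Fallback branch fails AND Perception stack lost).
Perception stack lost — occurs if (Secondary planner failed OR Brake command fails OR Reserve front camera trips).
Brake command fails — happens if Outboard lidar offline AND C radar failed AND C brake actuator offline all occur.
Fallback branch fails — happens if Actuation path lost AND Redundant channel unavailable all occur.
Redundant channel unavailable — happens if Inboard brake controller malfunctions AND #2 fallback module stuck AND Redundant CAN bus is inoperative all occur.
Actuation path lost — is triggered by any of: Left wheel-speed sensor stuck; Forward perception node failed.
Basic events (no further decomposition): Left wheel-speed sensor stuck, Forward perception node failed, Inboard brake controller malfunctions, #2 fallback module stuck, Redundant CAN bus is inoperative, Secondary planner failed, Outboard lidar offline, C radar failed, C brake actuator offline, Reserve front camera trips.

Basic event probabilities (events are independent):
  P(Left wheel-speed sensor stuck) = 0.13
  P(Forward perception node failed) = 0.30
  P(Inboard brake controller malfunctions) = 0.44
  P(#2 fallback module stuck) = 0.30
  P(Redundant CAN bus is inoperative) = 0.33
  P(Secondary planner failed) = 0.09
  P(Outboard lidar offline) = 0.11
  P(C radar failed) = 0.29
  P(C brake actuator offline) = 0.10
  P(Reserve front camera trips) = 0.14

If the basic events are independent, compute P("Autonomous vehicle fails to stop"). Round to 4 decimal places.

0.0037

P(Actuation path lost) [OR] = 1 − (1−0.13) × (1−0.30) = 0.391000
P(Redundant channel unavailable) [AND] = 0.44 × 0.30 × 0.33 = 0.043560
P(Fallback branch fails) [AND] = 0.391000 × 0.043560 = 0.017032
P(Brake command fails) [AND] = 0.11 × 0.29 × 0.10 = 0.003190
P(Perception stack lost) [OR] = 1 − (1−0.09) × (1−0.003190) × (1−0.14) = 0.219896
P(Autonomous vehicle fails to stop) [AND] = 0.017032 × 0.219896 = 0.003745
Rounded to 4 decimal places: P(Autonomous vehicle fails to stop) ≈ 0.0037.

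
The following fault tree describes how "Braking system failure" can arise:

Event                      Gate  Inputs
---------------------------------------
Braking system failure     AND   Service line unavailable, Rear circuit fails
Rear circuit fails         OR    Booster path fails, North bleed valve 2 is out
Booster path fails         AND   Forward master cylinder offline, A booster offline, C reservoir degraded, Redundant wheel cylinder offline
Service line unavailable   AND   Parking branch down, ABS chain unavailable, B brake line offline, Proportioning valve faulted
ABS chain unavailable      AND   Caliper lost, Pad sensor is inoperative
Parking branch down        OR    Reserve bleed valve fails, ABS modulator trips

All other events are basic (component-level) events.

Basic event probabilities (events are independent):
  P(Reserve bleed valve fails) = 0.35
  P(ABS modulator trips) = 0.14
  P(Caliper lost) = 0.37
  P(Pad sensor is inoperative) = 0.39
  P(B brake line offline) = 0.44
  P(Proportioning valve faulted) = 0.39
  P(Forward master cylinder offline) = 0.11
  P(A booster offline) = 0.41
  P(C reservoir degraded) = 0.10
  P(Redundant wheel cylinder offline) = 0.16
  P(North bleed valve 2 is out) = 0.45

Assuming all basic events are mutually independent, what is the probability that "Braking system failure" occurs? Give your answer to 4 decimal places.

P(Parking branch down) [OR] = 1 − (1−0.35) × (1−0.14) = 0.441000
P(ABS chain unavailable) [AND] = 0.37 × 0.39 = 0.144300
P(Service line unavailable) [AND] = 0.441000 × 0.144300 × 0.44 × 0.39 = 0.010920
P(Booster path fails) [AND] = 0.11 × 0.41 × 0.10 × 0.16 = 0.000722
P(Rear circuit fails) [OR] = 1 − (1−0.000722) × (1−0.45) = 0.450397
P(Braking system failure) [AND] = 0.010920 × 0.450397 = 0.004918
Rounded to 4 decimal places: P(Braking system failure) ≈ 0.0049.

0.0049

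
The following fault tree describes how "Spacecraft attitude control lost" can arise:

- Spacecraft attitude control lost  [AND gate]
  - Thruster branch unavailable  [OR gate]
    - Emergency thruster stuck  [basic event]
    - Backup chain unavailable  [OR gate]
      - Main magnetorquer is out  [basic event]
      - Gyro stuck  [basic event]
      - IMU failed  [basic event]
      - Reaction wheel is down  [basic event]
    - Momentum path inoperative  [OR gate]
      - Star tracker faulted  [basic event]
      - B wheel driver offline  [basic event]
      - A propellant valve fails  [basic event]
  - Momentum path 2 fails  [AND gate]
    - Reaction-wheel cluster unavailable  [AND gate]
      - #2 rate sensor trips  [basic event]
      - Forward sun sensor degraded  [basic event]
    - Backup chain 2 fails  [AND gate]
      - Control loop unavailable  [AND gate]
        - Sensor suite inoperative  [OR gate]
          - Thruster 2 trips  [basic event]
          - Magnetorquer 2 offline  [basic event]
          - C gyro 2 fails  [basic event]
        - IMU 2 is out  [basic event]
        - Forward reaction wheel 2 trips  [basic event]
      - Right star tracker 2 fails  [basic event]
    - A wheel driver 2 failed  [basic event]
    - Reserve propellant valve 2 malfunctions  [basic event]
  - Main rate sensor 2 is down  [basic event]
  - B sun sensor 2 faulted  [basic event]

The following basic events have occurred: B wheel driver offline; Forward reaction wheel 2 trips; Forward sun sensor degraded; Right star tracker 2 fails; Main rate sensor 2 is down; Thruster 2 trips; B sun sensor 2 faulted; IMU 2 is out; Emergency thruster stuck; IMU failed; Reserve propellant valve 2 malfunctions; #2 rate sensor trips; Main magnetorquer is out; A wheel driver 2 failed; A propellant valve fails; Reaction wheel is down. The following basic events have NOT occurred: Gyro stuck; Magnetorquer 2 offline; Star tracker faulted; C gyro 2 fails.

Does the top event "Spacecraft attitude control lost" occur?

Yes

Backup chain unavailable [OR]: Main magnetorquer is out=occurs, Gyro stuck=not, IMU failed=occurs, Reaction wheel is down=occurs → at least one input occurs → occurs.
Momentum path inoperative [OR]: Star tracker faulted=not, B wheel driver offline=occurs, A propellant valve fails=occurs → at least one input occurs → occurs.
Thruster branch unavailable [OR]: Emergency thruster stuck=occurs, Backup chain unavailable=occurs, Momentum path inoperative=occurs → at least one input occurs → occurs.
Reaction-wheel cluster unavailable [AND]: #2 rate sensor trips=occurs, Forward sun sensor degraded=occurs → all inputs occur → occurs.
Sensor suite inoperative [OR]: Thruster 2 trips=occurs, Magnetorquer 2 offline=not, C gyro 2 fails=not → at least one input occurs → occurs.
Control loop unavailable [AND]: Sensor suite inoperative=occurs, IMU 2 is out=occurs, Forward reaction wheel 2 trips=occurs → all inputs occur → occurs.
Backup chain 2 fails [AND]: Control loop unavailable=occurs, Right star tracker 2 fails=occurs → all inputs occur → occurs.
Momentum path 2 fails [AND]: Reaction-wheel cluster unavailable=occurs, Backup chain 2 fails=occurs, A wheel driver 2 failed=occurs, Reserve propellant valve 2 malfunctions=occurs → all inputs occur → occurs.
Spacecraft attitude control lost [AND]: Thruster branch unavailable=occurs, Momentum path 2 fails=occurs, Main rate sensor 2 is down=occurs, B sun sensor 2 faulted=occurs → all inputs occur → occurs.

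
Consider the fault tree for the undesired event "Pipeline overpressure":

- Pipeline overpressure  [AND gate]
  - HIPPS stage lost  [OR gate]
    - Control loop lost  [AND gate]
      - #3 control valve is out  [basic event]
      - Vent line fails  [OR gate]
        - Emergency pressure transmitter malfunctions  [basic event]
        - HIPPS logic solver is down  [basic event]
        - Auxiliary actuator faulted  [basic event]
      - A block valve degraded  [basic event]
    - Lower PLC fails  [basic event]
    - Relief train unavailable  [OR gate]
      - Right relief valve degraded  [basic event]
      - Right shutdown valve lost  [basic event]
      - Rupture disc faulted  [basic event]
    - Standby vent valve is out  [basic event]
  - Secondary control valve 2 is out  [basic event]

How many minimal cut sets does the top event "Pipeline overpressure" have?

Vent line fails [OR]: union of children's cut sets → 3 cut set(s).
Control loop lost [AND]: one cut set from each child combined → 1 × 3 × 1 = 3 cut set(s).
Relief train unavailable [OR]: union of children's cut sets → 3 cut set(s).
HIPPS stage lost [OR]: union of children's cut sets → 8 cut set(s).
Pipeline overpressure [AND]: one cut set from each child combined → 8 × 1 = 8 cut set(s).
Minimal cut sets: {#3 control valve is out, A block valve degraded, Emergency pressure transmitter malfunctions, Secondary control valve 2 is out}; {#3 control valve is out, A block valve degraded, HIPPS logic solver is down, Secondary control valve 2 is out}; {#3 control valve is out, A block valve degraded, Auxiliary actuator faulted, Secondary control valve 2 is out}; {Lower PLC fails, Secondary control valve 2 is out}; {Right relief valve degraded, Secondary control valve 2 is out}; {Right shutdown valve lost, Secondary control valve 2 is out}; {Rupture disc faulted, Secondary control valve 2 is out}; {Secondary control valve 2 is out, Standby vent valve is out}.

8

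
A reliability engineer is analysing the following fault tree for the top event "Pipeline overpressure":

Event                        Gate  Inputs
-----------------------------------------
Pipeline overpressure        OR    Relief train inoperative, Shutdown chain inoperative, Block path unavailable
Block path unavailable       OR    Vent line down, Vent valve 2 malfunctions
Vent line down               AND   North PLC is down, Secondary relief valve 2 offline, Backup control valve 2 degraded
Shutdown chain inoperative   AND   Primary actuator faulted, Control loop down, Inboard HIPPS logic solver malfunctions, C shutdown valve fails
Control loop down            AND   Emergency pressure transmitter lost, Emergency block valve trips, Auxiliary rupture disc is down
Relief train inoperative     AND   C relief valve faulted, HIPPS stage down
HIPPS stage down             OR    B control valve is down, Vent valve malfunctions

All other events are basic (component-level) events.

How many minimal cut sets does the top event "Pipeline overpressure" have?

5

HIPPS stage down [OR]: union of children's cut sets → 2 cut set(s).
Relief train inoperative [AND]: one cut set from each child combined → 1 × 2 = 2 cut set(s).
Control loop down [AND]: one cut set from each child combined → 1 × 1 × 1 = 1 cut set(s).
Shutdown chain inoperative [AND]: one cut set from each child combined → 1 × 1 × 1 × 1 = 1 cut set(s).
Vent line down [AND]: one cut set from each child combined → 1 × 1 × 1 = 1 cut set(s).
Block path unavailable [OR]: union of children's cut sets → 2 cut set(s).
Pipeline overpressure [OR]: union of children's cut sets → 5 cut set(s).
Minimal cut sets: {B control valve is down, C relief valve faulted}; {C relief valve faulted, Vent valve malfunctions}; {Auxiliary rupture disc is down, C shutdown valve fails, Emergency block valve trips, Emergency pressure transmitter lost, Inboard HIPPS logic solver malfunctions, Primary actuator faulted}; {Backup control valve 2 degraded, North PLC is down, Secondary relief valve 2 offline}; {Vent valve 2 malfunctions}.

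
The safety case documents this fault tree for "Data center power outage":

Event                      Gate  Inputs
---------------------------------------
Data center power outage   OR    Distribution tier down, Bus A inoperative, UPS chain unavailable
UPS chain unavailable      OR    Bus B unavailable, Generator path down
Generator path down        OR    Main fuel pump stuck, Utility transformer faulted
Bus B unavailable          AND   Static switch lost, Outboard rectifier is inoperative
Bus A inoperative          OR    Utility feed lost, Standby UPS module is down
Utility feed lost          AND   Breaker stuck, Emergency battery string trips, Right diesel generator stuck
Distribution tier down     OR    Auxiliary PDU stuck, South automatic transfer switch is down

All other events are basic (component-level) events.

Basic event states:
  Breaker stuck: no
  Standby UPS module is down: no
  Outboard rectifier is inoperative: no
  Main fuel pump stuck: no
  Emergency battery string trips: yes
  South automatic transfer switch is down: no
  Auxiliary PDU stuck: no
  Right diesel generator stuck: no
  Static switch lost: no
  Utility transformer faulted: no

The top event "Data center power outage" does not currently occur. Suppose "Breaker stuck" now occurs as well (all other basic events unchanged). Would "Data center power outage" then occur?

Counterfactual: set "Breaker stuck" to occurred.
Distribution tier down [OR]: Auxiliary PDU stuck=not, South automatic transfer switch is down=not → no input occurs → does not occur.
Utility feed lost [AND]: Breaker stuck=occurs, Emergency battery string trips=occurs, Right diesel generator stuck=not → not all inputs occur → does not occur.
Bus A inoperative [OR]: Utility feed lost=not, Standby UPS module is down=not → no input occurs → does not occur.
Bus B unavailable [AND]: Static switch lost=not, Outboard rectifier is inoperative=not → not all inputs occur → does not occur.
Generator path down [OR]: Main fuel pump stuck=not, Utility transformer faulted=not → no input occurs → does not occur.
UPS chain unavailable [OR]: Bus B unavailable=not, Generator path down=not → no input occurs → does not occur.
Data center power outage [OR]: Distribution tier down=not, Bus A inoperative=not, UPS chain unavailable=not → no input occurs → does not occur.

No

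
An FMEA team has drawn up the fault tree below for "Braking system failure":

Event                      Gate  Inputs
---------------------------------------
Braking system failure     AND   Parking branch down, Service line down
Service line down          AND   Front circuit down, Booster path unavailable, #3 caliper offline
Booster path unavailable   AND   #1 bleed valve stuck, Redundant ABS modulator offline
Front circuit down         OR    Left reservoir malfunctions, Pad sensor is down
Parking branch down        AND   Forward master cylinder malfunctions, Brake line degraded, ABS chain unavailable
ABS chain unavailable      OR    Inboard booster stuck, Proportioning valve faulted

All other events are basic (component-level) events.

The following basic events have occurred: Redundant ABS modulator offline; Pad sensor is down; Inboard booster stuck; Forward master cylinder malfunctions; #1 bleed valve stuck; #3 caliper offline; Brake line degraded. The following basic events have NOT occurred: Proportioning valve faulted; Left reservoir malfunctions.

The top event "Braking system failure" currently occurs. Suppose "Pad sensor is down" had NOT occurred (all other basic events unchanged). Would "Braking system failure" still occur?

No

Counterfactual: set "Pad sensor is down" to not occurred.
ABS chain unavailable [OR]: Inboard booster stuck=occurs, Proportioning valve faulted=not → at least one input occurs → occurs.
Parking branch down [AND]: Forward master cylinder malfunctions=occurs, Brake line degraded=occurs, ABS chain unavailable=occurs → all inputs occur → occurs.
Front circuit down [OR]: Left reservoir malfunctions=not, Pad sensor is down=not → no input occurs → does not occur.
Booster path unavailable [AND]: #1 bleed valve stuck=occurs, Redundant ABS modulator offline=occurs → all inputs occur → occurs.
Service line down [AND]: Front circuit down=not, Booster path unavailable=occurs, #3 caliper offline=occurs → not all inputs occur → does not occur.
Braking system failure [AND]: Parking branch down=occurs, Service line down=not → not all inputs occur → does not occur.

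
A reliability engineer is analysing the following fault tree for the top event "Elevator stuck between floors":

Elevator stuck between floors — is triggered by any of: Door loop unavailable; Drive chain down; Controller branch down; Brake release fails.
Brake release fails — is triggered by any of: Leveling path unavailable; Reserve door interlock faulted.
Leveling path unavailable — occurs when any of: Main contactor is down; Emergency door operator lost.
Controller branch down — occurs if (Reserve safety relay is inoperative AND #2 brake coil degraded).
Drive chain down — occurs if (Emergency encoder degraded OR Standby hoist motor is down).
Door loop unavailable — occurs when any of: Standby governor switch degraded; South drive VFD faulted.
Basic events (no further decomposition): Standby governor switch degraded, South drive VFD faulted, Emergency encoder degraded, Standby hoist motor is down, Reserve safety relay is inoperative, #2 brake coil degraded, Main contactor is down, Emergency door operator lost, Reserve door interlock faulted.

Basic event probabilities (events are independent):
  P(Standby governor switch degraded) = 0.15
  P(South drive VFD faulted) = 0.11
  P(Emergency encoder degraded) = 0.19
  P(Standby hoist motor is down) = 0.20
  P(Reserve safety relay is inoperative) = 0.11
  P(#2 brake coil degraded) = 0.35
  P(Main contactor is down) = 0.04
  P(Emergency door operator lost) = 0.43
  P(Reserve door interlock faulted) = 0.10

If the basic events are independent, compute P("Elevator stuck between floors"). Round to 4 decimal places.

0.7679

P(Door loop unavailable) [OR] = 1 − (1−0.15) × (1−0.11) = 0.243500
P(Drive chain down) [OR] = 1 − (1−0.19) × (1−0.20) = 0.352000
P(Controller branch down) [AND] = 0.11 × 0.35 = 0.038500
P(Leveling path unavailable) [OR] = 1 − (1−0.04) × (1−0.43) = 0.452800
P(Brake release fails) [OR] = 1 − (1−0.452800) × (1−0.10) = 0.507520
P(Elevator stuck between floors) [OR] = 1 − (1−0.243500) × (1−0.352000) × (1−0.038500) × (1−0.507520) = 0.767875
Rounded to 4 decimal places: P(Elevator stuck between floors) ≈ 0.7679.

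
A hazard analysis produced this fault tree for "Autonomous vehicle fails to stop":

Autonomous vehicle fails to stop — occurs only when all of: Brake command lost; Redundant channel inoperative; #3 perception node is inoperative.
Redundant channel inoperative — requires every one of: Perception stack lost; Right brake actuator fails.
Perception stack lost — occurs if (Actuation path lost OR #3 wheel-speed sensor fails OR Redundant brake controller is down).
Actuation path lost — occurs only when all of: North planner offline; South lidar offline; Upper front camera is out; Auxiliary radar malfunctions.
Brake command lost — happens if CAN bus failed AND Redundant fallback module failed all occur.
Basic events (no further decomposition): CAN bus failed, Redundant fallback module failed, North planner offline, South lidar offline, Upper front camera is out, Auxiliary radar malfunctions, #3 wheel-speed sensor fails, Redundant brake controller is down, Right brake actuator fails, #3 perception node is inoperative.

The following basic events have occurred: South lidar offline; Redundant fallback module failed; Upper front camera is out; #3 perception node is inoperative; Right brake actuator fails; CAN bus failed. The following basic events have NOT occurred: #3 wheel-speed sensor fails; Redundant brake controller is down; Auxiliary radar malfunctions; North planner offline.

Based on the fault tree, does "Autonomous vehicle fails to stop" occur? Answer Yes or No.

Brake command lost [AND]: CAN bus failed=occurs, Redundant fallback module failed=occurs → all inputs occur → occurs.
Actuation path lost [AND]: North planner offline=not, South lidar offline=occurs, Upper front camera is out=occurs, Auxiliary radar malfunctions=not → not all inputs occur → does not occur.
Perception stack lost [OR]: Actuation path lost=not, #3 wheel-speed sensor fails=not, Redundant brake controller is down=not → no input occurs → does not occur.
Redundant channel inoperative [AND]: Perception stack lost=not, Right brake actuator fails=occurs → not all inputs occur → does not occur.
Autonomous vehicle fails to stop [AND]: Brake command lost=occurs, Redundant channel inoperative=not, #3 perception node is inoperative=occurs → not all inputs occur → does not occur.

No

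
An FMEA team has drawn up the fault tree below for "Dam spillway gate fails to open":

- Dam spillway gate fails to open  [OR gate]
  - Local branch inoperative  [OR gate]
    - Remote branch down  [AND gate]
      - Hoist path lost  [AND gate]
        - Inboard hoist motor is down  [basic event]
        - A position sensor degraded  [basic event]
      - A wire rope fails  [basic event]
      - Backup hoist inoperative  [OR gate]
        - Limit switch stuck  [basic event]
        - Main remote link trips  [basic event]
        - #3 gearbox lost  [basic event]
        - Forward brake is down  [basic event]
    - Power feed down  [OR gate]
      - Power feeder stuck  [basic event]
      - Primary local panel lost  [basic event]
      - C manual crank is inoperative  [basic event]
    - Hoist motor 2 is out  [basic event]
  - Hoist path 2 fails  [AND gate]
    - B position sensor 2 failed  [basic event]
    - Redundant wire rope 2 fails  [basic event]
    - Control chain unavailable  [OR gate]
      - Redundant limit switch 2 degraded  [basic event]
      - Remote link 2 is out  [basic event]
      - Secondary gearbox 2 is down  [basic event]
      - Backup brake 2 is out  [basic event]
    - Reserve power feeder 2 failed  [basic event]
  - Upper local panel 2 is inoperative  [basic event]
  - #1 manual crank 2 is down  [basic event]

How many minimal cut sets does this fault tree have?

14

Hoist path lost [AND]: one cut set from each child combined → 1 × 1 = 1 cut set(s).
Backup hoist inoperative [OR]: union of children's cut sets → 4 cut set(s).
Remote branch down [AND]: one cut set from each child combined → 1 × 1 × 4 = 4 cut set(s).
Power feed down [OR]: union of children's cut sets → 3 cut set(s).
Local branch inoperative [OR]: union of children's cut sets → 8 cut set(s).
Control chain unavailable [OR]: union of children's cut sets → 4 cut set(s).
Hoist path 2 fails [AND]: one cut set from each child combined → 1 × 1 × 4 × 1 = 4 cut set(s).
Dam spillway gate fails to open [OR]: union of children's cut sets → 14 cut set(s).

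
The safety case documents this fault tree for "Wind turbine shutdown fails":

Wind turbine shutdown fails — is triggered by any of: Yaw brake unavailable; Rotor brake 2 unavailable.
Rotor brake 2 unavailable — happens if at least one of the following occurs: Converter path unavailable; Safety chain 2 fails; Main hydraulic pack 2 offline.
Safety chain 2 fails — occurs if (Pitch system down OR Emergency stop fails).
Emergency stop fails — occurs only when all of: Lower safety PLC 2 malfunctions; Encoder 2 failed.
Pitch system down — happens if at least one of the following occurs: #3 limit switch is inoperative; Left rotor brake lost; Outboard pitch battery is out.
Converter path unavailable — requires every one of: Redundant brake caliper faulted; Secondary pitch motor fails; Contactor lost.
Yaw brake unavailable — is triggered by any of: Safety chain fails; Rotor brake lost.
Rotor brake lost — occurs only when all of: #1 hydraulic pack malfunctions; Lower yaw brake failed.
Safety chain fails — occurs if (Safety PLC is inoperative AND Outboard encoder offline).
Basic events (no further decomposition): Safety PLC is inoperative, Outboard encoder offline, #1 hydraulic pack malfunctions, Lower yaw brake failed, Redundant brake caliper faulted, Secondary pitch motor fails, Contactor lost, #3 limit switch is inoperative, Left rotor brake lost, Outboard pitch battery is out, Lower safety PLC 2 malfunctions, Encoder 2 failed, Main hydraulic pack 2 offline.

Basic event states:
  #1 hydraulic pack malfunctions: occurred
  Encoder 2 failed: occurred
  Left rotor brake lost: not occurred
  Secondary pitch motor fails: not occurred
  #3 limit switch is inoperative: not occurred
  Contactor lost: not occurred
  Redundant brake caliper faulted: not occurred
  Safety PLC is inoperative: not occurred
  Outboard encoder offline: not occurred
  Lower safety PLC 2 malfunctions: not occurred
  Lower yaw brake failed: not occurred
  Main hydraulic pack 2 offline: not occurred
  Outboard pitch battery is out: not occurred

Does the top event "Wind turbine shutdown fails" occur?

Safety chain fails [AND]: Safety PLC is inoperative=not, Outboard encoder offline=not → not all inputs occur → does not occur.
Rotor brake lost [AND]: #1 hydraulic pack malfunctions=occurs, Lower yaw brake failed=not → not all inputs occur → does not occur.
Yaw brake unavailable [OR]: Safety chain fails=not, Rotor brake lost=not → no input occurs → does not occur.
Converter path unavailable [AND]: Redundant brake caliper faulted=not, Secondary pitch motor fails=not, Contactor lost=not → not all inputs occur → does not occur.
Pitch system down [OR]: #3 limit switch is inoperative=not, Left rotor brake lost=not, Outboard pitch battery is out=not → no input occurs → does not occur.
Emergency stop fails [AND]: Lower safety PLC 2 malfunctions=not, Encoder 2 failed=occurs → not all inputs occur → does not occur.
Safety chain 2 fails [OR]: Pitch system down=not, Emergency stop fails=not → no input occurs → does not occur.
Rotor brake 2 unavailable [OR]: Converter path unavailable=not, Safety chain 2 fails=not, Main hydraulic pack 2 offline=not → no input occurs → does not occur.
Wind turbine shutdown fails [OR]: Yaw brake unavailable=not, Rotor brake 2 unavailable=not → no input occurs → does not occur.

No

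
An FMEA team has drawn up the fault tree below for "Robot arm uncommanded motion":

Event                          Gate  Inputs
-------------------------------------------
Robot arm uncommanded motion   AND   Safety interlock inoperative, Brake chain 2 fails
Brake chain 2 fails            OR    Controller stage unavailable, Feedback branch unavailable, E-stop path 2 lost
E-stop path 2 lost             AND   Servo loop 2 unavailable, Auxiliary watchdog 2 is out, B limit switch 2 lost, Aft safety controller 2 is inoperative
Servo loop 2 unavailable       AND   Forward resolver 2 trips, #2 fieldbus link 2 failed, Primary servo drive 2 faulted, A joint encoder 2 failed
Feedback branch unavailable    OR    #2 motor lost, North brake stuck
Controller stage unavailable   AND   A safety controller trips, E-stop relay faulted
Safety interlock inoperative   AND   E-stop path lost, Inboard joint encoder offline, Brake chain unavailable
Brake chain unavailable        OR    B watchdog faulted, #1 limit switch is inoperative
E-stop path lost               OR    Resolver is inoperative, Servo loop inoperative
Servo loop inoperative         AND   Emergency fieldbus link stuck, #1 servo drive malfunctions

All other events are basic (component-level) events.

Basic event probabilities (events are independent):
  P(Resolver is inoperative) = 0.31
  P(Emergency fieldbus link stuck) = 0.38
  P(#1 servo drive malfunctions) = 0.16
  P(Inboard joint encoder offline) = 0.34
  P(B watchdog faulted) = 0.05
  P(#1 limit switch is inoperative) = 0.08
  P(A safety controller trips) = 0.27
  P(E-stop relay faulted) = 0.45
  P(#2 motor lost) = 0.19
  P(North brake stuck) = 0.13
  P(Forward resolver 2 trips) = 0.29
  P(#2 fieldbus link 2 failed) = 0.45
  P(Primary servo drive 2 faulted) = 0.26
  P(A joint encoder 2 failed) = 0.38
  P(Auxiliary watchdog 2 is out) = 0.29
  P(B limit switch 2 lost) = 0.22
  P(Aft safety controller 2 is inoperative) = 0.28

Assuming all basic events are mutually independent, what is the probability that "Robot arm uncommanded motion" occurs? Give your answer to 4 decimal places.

0.0057

P(Servo loop inoperative) [AND] = 0.38 × 0.16 = 0.060800
P(E-stop path lost) [OR] = 1 − (1−0.31) × (1−0.060800) = 0.351952
P(Brake chain unavailable) [OR] = 1 − (1−0.05) × (1−0.08) = 0.126000
P(Safety interlock inoperative) [AND] = 0.351952 × 0.34 × 0.126000 = 0.015078
P(Controller stage unavailable) [AND] = 0.27 × 0.45 = 0.121500
P(Feedback branch unavailable) [OR] = 1 − (1−0.19) × (1−0.13) = 0.295300
P(Servo loop 2 unavailable) [AND] = 0.29 × 0.45 × 0.26 × 0.38 = 0.012893
P(E-stop path 2 lost) [AND] = 0.012893 × 0.29 × 0.22 × 0.28 = 0.000230
P(Brake chain 2 fails) [OR] = 1 − (1−0.121500) × (1−0.295300) × (1−0.000230) = 0.381063
P(Robot arm uncommanded motion) [AND] = 0.015078 × 0.381063 = 0.005746
Rounded to 4 decimal places: P(Robot arm uncommanded motion) ≈ 0.0057.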